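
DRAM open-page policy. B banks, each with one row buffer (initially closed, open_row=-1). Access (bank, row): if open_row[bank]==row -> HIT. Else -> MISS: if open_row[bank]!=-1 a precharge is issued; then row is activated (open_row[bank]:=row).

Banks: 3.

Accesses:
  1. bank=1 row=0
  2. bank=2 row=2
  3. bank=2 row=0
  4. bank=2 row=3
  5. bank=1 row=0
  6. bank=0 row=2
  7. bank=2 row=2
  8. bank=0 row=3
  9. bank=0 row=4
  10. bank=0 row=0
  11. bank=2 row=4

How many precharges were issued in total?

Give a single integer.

Answer: 7

Derivation:
Acc 1: bank1 row0 -> MISS (open row0); precharges=0
Acc 2: bank2 row2 -> MISS (open row2); precharges=0
Acc 3: bank2 row0 -> MISS (open row0); precharges=1
Acc 4: bank2 row3 -> MISS (open row3); precharges=2
Acc 5: bank1 row0 -> HIT
Acc 6: bank0 row2 -> MISS (open row2); precharges=2
Acc 7: bank2 row2 -> MISS (open row2); precharges=3
Acc 8: bank0 row3 -> MISS (open row3); precharges=4
Acc 9: bank0 row4 -> MISS (open row4); precharges=5
Acc 10: bank0 row0 -> MISS (open row0); precharges=6
Acc 11: bank2 row4 -> MISS (open row4); precharges=7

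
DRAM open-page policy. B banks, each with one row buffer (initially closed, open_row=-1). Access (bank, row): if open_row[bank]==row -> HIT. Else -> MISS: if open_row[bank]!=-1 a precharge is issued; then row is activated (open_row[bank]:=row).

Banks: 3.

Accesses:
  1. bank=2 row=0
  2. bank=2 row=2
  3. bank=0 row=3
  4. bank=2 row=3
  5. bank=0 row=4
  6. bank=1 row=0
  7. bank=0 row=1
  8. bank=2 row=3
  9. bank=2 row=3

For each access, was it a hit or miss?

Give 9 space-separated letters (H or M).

Acc 1: bank2 row0 -> MISS (open row0); precharges=0
Acc 2: bank2 row2 -> MISS (open row2); precharges=1
Acc 3: bank0 row3 -> MISS (open row3); precharges=1
Acc 4: bank2 row3 -> MISS (open row3); precharges=2
Acc 5: bank0 row4 -> MISS (open row4); precharges=3
Acc 6: bank1 row0 -> MISS (open row0); precharges=3
Acc 7: bank0 row1 -> MISS (open row1); precharges=4
Acc 8: bank2 row3 -> HIT
Acc 9: bank2 row3 -> HIT

Answer: M M M M M M M H H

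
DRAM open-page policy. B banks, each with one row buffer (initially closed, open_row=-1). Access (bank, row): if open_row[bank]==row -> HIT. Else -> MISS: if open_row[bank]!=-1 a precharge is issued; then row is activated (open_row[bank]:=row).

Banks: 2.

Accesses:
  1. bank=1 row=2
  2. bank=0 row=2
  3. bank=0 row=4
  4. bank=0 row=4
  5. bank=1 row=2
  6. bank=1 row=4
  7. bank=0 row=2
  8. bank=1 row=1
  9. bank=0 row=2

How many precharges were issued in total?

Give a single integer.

Answer: 4

Derivation:
Acc 1: bank1 row2 -> MISS (open row2); precharges=0
Acc 2: bank0 row2 -> MISS (open row2); precharges=0
Acc 3: bank0 row4 -> MISS (open row4); precharges=1
Acc 4: bank0 row4 -> HIT
Acc 5: bank1 row2 -> HIT
Acc 6: bank1 row4 -> MISS (open row4); precharges=2
Acc 7: bank0 row2 -> MISS (open row2); precharges=3
Acc 8: bank1 row1 -> MISS (open row1); precharges=4
Acc 9: bank0 row2 -> HIT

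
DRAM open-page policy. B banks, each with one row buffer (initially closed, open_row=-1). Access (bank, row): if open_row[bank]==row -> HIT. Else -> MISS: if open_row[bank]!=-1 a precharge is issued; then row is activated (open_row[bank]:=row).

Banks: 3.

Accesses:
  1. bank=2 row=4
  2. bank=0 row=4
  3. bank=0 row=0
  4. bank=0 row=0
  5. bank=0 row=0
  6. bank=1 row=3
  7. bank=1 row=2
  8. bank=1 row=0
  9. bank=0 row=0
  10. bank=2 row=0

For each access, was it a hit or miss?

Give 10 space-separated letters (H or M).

Answer: M M M H H M M M H M

Derivation:
Acc 1: bank2 row4 -> MISS (open row4); precharges=0
Acc 2: bank0 row4 -> MISS (open row4); precharges=0
Acc 3: bank0 row0 -> MISS (open row0); precharges=1
Acc 4: bank0 row0 -> HIT
Acc 5: bank0 row0 -> HIT
Acc 6: bank1 row3 -> MISS (open row3); precharges=1
Acc 7: bank1 row2 -> MISS (open row2); precharges=2
Acc 8: bank1 row0 -> MISS (open row0); precharges=3
Acc 9: bank0 row0 -> HIT
Acc 10: bank2 row0 -> MISS (open row0); precharges=4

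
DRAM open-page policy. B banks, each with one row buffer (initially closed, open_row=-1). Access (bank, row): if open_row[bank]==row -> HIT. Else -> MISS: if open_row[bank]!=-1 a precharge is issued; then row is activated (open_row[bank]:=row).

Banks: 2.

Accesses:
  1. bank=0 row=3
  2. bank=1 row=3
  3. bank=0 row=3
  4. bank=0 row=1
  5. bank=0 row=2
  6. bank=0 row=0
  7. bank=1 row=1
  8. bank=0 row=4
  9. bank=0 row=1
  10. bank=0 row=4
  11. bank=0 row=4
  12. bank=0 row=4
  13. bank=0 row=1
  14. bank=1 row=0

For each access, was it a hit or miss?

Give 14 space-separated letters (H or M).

Answer: M M H M M M M M M M H H M M

Derivation:
Acc 1: bank0 row3 -> MISS (open row3); precharges=0
Acc 2: bank1 row3 -> MISS (open row3); precharges=0
Acc 3: bank0 row3 -> HIT
Acc 4: bank0 row1 -> MISS (open row1); precharges=1
Acc 5: bank0 row2 -> MISS (open row2); precharges=2
Acc 6: bank0 row0 -> MISS (open row0); precharges=3
Acc 7: bank1 row1 -> MISS (open row1); precharges=4
Acc 8: bank0 row4 -> MISS (open row4); precharges=5
Acc 9: bank0 row1 -> MISS (open row1); precharges=6
Acc 10: bank0 row4 -> MISS (open row4); precharges=7
Acc 11: bank0 row4 -> HIT
Acc 12: bank0 row4 -> HIT
Acc 13: bank0 row1 -> MISS (open row1); precharges=8
Acc 14: bank1 row0 -> MISS (open row0); precharges=9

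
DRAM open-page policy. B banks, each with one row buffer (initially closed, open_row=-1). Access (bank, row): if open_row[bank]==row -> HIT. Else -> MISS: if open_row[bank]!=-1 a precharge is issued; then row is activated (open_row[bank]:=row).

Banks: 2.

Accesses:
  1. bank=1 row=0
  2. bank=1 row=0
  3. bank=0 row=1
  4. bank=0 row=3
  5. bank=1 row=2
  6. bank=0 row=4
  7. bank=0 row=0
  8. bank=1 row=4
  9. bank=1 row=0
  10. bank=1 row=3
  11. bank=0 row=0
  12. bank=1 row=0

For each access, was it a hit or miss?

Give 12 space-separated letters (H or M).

Answer: M H M M M M M M M M H M

Derivation:
Acc 1: bank1 row0 -> MISS (open row0); precharges=0
Acc 2: bank1 row0 -> HIT
Acc 3: bank0 row1 -> MISS (open row1); precharges=0
Acc 4: bank0 row3 -> MISS (open row3); precharges=1
Acc 5: bank1 row2 -> MISS (open row2); precharges=2
Acc 6: bank0 row4 -> MISS (open row4); precharges=3
Acc 7: bank0 row0 -> MISS (open row0); precharges=4
Acc 8: bank1 row4 -> MISS (open row4); precharges=5
Acc 9: bank1 row0 -> MISS (open row0); precharges=6
Acc 10: bank1 row3 -> MISS (open row3); precharges=7
Acc 11: bank0 row0 -> HIT
Acc 12: bank1 row0 -> MISS (open row0); precharges=8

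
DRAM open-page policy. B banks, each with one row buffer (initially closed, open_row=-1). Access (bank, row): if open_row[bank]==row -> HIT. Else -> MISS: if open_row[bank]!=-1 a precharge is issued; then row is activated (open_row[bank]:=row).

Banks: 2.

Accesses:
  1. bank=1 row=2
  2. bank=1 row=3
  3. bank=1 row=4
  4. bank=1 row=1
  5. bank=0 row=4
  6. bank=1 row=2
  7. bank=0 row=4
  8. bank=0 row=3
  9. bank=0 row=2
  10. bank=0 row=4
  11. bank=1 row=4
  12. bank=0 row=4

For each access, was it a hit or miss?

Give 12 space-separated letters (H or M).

Answer: M M M M M M H M M M M H

Derivation:
Acc 1: bank1 row2 -> MISS (open row2); precharges=0
Acc 2: bank1 row3 -> MISS (open row3); precharges=1
Acc 3: bank1 row4 -> MISS (open row4); precharges=2
Acc 4: bank1 row1 -> MISS (open row1); precharges=3
Acc 5: bank0 row4 -> MISS (open row4); precharges=3
Acc 6: bank1 row2 -> MISS (open row2); precharges=4
Acc 7: bank0 row4 -> HIT
Acc 8: bank0 row3 -> MISS (open row3); precharges=5
Acc 9: bank0 row2 -> MISS (open row2); precharges=6
Acc 10: bank0 row4 -> MISS (open row4); precharges=7
Acc 11: bank1 row4 -> MISS (open row4); precharges=8
Acc 12: bank0 row4 -> HIT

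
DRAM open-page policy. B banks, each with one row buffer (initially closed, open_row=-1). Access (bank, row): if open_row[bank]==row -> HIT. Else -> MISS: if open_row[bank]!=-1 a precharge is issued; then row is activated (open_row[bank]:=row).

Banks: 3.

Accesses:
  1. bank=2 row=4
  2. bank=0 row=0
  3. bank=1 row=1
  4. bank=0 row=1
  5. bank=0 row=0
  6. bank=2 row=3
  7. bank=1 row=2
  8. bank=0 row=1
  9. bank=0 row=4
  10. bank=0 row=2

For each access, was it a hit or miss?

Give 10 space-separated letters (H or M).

Acc 1: bank2 row4 -> MISS (open row4); precharges=0
Acc 2: bank0 row0 -> MISS (open row0); precharges=0
Acc 3: bank1 row1 -> MISS (open row1); precharges=0
Acc 4: bank0 row1 -> MISS (open row1); precharges=1
Acc 5: bank0 row0 -> MISS (open row0); precharges=2
Acc 6: bank2 row3 -> MISS (open row3); precharges=3
Acc 7: bank1 row2 -> MISS (open row2); precharges=4
Acc 8: bank0 row1 -> MISS (open row1); precharges=5
Acc 9: bank0 row4 -> MISS (open row4); precharges=6
Acc 10: bank0 row2 -> MISS (open row2); precharges=7

Answer: M M M M M M M M M M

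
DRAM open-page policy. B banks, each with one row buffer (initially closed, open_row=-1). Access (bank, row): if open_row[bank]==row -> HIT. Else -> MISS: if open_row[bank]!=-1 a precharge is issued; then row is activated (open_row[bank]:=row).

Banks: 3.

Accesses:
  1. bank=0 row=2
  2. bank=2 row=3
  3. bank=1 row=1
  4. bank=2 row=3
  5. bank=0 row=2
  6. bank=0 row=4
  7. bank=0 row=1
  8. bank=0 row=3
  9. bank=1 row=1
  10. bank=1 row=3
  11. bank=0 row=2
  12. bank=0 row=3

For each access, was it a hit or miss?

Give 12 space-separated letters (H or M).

Acc 1: bank0 row2 -> MISS (open row2); precharges=0
Acc 2: bank2 row3 -> MISS (open row3); precharges=0
Acc 3: bank1 row1 -> MISS (open row1); precharges=0
Acc 4: bank2 row3 -> HIT
Acc 5: bank0 row2 -> HIT
Acc 6: bank0 row4 -> MISS (open row4); precharges=1
Acc 7: bank0 row1 -> MISS (open row1); precharges=2
Acc 8: bank0 row3 -> MISS (open row3); precharges=3
Acc 9: bank1 row1 -> HIT
Acc 10: bank1 row3 -> MISS (open row3); precharges=4
Acc 11: bank0 row2 -> MISS (open row2); precharges=5
Acc 12: bank0 row3 -> MISS (open row3); precharges=6

Answer: M M M H H M M M H M M M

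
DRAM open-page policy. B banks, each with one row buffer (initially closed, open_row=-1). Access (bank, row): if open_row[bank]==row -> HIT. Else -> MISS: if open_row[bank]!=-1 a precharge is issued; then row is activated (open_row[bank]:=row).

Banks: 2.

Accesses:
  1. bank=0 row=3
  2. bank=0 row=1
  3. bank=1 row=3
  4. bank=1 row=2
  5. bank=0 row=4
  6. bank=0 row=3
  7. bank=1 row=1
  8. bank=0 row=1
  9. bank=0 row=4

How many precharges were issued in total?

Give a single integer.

Acc 1: bank0 row3 -> MISS (open row3); precharges=0
Acc 2: bank0 row1 -> MISS (open row1); precharges=1
Acc 3: bank1 row3 -> MISS (open row3); precharges=1
Acc 4: bank1 row2 -> MISS (open row2); precharges=2
Acc 5: bank0 row4 -> MISS (open row4); precharges=3
Acc 6: bank0 row3 -> MISS (open row3); precharges=4
Acc 7: bank1 row1 -> MISS (open row1); precharges=5
Acc 8: bank0 row1 -> MISS (open row1); precharges=6
Acc 9: bank0 row4 -> MISS (open row4); precharges=7

Answer: 7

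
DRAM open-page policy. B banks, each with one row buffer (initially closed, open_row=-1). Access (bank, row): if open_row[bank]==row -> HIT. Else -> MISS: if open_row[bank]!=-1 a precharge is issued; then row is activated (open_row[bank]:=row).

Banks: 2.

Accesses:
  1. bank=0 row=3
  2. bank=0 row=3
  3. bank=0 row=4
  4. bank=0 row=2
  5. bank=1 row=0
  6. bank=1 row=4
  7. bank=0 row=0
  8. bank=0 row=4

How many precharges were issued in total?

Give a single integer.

Acc 1: bank0 row3 -> MISS (open row3); precharges=0
Acc 2: bank0 row3 -> HIT
Acc 3: bank0 row4 -> MISS (open row4); precharges=1
Acc 4: bank0 row2 -> MISS (open row2); precharges=2
Acc 5: bank1 row0 -> MISS (open row0); precharges=2
Acc 6: bank1 row4 -> MISS (open row4); precharges=3
Acc 7: bank0 row0 -> MISS (open row0); precharges=4
Acc 8: bank0 row4 -> MISS (open row4); precharges=5

Answer: 5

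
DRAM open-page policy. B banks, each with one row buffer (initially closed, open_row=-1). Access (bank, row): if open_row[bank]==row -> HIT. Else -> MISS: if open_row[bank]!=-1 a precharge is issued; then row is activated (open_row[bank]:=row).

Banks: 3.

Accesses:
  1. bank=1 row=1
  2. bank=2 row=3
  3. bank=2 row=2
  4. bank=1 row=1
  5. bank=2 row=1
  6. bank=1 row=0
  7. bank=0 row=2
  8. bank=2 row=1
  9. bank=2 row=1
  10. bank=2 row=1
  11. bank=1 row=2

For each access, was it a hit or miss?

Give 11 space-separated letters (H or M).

Acc 1: bank1 row1 -> MISS (open row1); precharges=0
Acc 2: bank2 row3 -> MISS (open row3); precharges=0
Acc 3: bank2 row2 -> MISS (open row2); precharges=1
Acc 4: bank1 row1 -> HIT
Acc 5: bank2 row1 -> MISS (open row1); precharges=2
Acc 6: bank1 row0 -> MISS (open row0); precharges=3
Acc 7: bank0 row2 -> MISS (open row2); precharges=3
Acc 8: bank2 row1 -> HIT
Acc 9: bank2 row1 -> HIT
Acc 10: bank2 row1 -> HIT
Acc 11: bank1 row2 -> MISS (open row2); precharges=4

Answer: M M M H M M M H H H M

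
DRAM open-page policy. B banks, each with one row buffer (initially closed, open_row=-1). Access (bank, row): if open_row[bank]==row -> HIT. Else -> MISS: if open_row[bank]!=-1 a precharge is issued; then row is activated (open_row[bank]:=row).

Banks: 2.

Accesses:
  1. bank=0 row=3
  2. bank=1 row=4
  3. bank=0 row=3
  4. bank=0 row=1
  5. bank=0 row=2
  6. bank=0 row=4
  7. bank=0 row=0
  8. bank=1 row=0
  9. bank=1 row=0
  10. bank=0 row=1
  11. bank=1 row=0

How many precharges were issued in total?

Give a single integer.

Acc 1: bank0 row3 -> MISS (open row3); precharges=0
Acc 2: bank1 row4 -> MISS (open row4); precharges=0
Acc 3: bank0 row3 -> HIT
Acc 4: bank0 row1 -> MISS (open row1); precharges=1
Acc 5: bank0 row2 -> MISS (open row2); precharges=2
Acc 6: bank0 row4 -> MISS (open row4); precharges=3
Acc 7: bank0 row0 -> MISS (open row0); precharges=4
Acc 8: bank1 row0 -> MISS (open row0); precharges=5
Acc 9: bank1 row0 -> HIT
Acc 10: bank0 row1 -> MISS (open row1); precharges=6
Acc 11: bank1 row0 -> HIT

Answer: 6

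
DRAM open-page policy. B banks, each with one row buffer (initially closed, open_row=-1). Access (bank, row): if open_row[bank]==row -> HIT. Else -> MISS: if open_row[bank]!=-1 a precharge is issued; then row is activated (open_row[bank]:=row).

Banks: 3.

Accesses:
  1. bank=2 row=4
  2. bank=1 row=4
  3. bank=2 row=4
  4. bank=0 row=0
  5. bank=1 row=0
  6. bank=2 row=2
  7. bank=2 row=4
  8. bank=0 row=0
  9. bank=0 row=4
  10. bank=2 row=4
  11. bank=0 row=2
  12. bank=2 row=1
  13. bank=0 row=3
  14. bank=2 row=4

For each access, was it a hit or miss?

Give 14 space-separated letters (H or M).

Answer: M M H M M M M H M H M M M M

Derivation:
Acc 1: bank2 row4 -> MISS (open row4); precharges=0
Acc 2: bank1 row4 -> MISS (open row4); precharges=0
Acc 3: bank2 row4 -> HIT
Acc 4: bank0 row0 -> MISS (open row0); precharges=0
Acc 5: bank1 row0 -> MISS (open row0); precharges=1
Acc 6: bank2 row2 -> MISS (open row2); precharges=2
Acc 7: bank2 row4 -> MISS (open row4); precharges=3
Acc 8: bank0 row0 -> HIT
Acc 9: bank0 row4 -> MISS (open row4); precharges=4
Acc 10: bank2 row4 -> HIT
Acc 11: bank0 row2 -> MISS (open row2); precharges=5
Acc 12: bank2 row1 -> MISS (open row1); precharges=6
Acc 13: bank0 row3 -> MISS (open row3); precharges=7
Acc 14: bank2 row4 -> MISS (open row4); precharges=8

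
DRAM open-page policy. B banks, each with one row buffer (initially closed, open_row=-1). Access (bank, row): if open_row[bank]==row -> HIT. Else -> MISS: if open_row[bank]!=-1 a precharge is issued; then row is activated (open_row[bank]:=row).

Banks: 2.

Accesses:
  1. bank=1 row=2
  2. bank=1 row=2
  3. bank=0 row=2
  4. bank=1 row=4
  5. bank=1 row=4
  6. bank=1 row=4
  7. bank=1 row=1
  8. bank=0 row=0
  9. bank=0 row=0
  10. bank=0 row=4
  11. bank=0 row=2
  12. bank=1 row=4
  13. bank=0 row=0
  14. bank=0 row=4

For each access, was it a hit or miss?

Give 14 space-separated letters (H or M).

Acc 1: bank1 row2 -> MISS (open row2); precharges=0
Acc 2: bank1 row2 -> HIT
Acc 3: bank0 row2 -> MISS (open row2); precharges=0
Acc 4: bank1 row4 -> MISS (open row4); precharges=1
Acc 5: bank1 row4 -> HIT
Acc 6: bank1 row4 -> HIT
Acc 7: bank1 row1 -> MISS (open row1); precharges=2
Acc 8: bank0 row0 -> MISS (open row0); precharges=3
Acc 9: bank0 row0 -> HIT
Acc 10: bank0 row4 -> MISS (open row4); precharges=4
Acc 11: bank0 row2 -> MISS (open row2); precharges=5
Acc 12: bank1 row4 -> MISS (open row4); precharges=6
Acc 13: bank0 row0 -> MISS (open row0); precharges=7
Acc 14: bank0 row4 -> MISS (open row4); precharges=8

Answer: M H M M H H M M H M M M M M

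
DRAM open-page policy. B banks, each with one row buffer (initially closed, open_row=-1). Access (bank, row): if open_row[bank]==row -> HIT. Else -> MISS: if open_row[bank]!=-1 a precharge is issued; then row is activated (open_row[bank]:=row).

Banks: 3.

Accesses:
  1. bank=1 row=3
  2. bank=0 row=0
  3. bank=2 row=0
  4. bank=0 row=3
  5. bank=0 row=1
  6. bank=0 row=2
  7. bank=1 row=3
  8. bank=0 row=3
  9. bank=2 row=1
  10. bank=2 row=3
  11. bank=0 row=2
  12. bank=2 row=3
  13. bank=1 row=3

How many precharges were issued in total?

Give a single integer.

Answer: 7

Derivation:
Acc 1: bank1 row3 -> MISS (open row3); precharges=0
Acc 2: bank0 row0 -> MISS (open row0); precharges=0
Acc 3: bank2 row0 -> MISS (open row0); precharges=0
Acc 4: bank0 row3 -> MISS (open row3); precharges=1
Acc 5: bank0 row1 -> MISS (open row1); precharges=2
Acc 6: bank0 row2 -> MISS (open row2); precharges=3
Acc 7: bank1 row3 -> HIT
Acc 8: bank0 row3 -> MISS (open row3); precharges=4
Acc 9: bank2 row1 -> MISS (open row1); precharges=5
Acc 10: bank2 row3 -> MISS (open row3); precharges=6
Acc 11: bank0 row2 -> MISS (open row2); precharges=7
Acc 12: bank2 row3 -> HIT
Acc 13: bank1 row3 -> HIT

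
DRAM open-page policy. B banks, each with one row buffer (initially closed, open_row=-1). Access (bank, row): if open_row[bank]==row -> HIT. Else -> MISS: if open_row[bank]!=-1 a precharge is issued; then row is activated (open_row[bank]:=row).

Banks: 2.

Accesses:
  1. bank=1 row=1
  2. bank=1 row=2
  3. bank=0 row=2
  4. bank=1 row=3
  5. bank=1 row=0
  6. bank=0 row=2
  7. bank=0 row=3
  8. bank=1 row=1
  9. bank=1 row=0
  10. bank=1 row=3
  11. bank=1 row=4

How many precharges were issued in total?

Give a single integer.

Answer: 8

Derivation:
Acc 1: bank1 row1 -> MISS (open row1); precharges=0
Acc 2: bank1 row2 -> MISS (open row2); precharges=1
Acc 3: bank0 row2 -> MISS (open row2); precharges=1
Acc 4: bank1 row3 -> MISS (open row3); precharges=2
Acc 5: bank1 row0 -> MISS (open row0); precharges=3
Acc 6: bank0 row2 -> HIT
Acc 7: bank0 row3 -> MISS (open row3); precharges=4
Acc 8: bank1 row1 -> MISS (open row1); precharges=5
Acc 9: bank1 row0 -> MISS (open row0); precharges=6
Acc 10: bank1 row3 -> MISS (open row3); precharges=7
Acc 11: bank1 row4 -> MISS (open row4); precharges=8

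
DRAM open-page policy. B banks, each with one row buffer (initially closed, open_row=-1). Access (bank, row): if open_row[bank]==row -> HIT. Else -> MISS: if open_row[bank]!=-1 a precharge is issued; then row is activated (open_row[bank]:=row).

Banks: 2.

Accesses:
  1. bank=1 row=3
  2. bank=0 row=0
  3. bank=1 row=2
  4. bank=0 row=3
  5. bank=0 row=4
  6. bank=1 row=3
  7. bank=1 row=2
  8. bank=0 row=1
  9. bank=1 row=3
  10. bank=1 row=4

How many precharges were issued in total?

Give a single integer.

Acc 1: bank1 row3 -> MISS (open row3); precharges=0
Acc 2: bank0 row0 -> MISS (open row0); precharges=0
Acc 3: bank1 row2 -> MISS (open row2); precharges=1
Acc 4: bank0 row3 -> MISS (open row3); precharges=2
Acc 5: bank0 row4 -> MISS (open row4); precharges=3
Acc 6: bank1 row3 -> MISS (open row3); precharges=4
Acc 7: bank1 row2 -> MISS (open row2); precharges=5
Acc 8: bank0 row1 -> MISS (open row1); precharges=6
Acc 9: bank1 row3 -> MISS (open row3); precharges=7
Acc 10: bank1 row4 -> MISS (open row4); precharges=8

Answer: 8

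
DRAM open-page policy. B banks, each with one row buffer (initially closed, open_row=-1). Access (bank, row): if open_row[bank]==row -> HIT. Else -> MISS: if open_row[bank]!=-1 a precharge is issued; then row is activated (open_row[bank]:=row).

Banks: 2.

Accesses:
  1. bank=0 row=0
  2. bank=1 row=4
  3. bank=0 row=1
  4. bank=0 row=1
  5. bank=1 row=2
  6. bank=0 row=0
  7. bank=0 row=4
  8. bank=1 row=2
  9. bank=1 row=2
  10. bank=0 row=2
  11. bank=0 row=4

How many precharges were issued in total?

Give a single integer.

Acc 1: bank0 row0 -> MISS (open row0); precharges=0
Acc 2: bank1 row4 -> MISS (open row4); precharges=0
Acc 3: bank0 row1 -> MISS (open row1); precharges=1
Acc 4: bank0 row1 -> HIT
Acc 5: bank1 row2 -> MISS (open row2); precharges=2
Acc 6: bank0 row0 -> MISS (open row0); precharges=3
Acc 7: bank0 row4 -> MISS (open row4); precharges=4
Acc 8: bank1 row2 -> HIT
Acc 9: bank1 row2 -> HIT
Acc 10: bank0 row2 -> MISS (open row2); precharges=5
Acc 11: bank0 row4 -> MISS (open row4); precharges=6

Answer: 6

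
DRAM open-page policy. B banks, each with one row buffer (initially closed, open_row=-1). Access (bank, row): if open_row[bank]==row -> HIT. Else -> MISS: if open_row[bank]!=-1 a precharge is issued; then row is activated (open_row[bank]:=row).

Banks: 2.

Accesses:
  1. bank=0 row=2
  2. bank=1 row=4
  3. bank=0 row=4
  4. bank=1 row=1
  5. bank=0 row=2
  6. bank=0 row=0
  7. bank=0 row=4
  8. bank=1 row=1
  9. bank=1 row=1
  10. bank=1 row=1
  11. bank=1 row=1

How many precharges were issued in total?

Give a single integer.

Acc 1: bank0 row2 -> MISS (open row2); precharges=0
Acc 2: bank1 row4 -> MISS (open row4); precharges=0
Acc 3: bank0 row4 -> MISS (open row4); precharges=1
Acc 4: bank1 row1 -> MISS (open row1); precharges=2
Acc 5: bank0 row2 -> MISS (open row2); precharges=3
Acc 6: bank0 row0 -> MISS (open row0); precharges=4
Acc 7: bank0 row4 -> MISS (open row4); precharges=5
Acc 8: bank1 row1 -> HIT
Acc 9: bank1 row1 -> HIT
Acc 10: bank1 row1 -> HIT
Acc 11: bank1 row1 -> HIT

Answer: 5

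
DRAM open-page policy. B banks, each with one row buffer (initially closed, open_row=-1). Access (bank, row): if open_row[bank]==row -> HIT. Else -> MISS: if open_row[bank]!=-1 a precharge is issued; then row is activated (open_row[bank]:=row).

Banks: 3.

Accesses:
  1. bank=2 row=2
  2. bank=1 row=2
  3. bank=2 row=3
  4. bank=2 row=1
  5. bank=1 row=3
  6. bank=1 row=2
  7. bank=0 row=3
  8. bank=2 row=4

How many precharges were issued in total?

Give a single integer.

Answer: 5

Derivation:
Acc 1: bank2 row2 -> MISS (open row2); precharges=0
Acc 2: bank1 row2 -> MISS (open row2); precharges=0
Acc 3: bank2 row3 -> MISS (open row3); precharges=1
Acc 4: bank2 row1 -> MISS (open row1); precharges=2
Acc 5: bank1 row3 -> MISS (open row3); precharges=3
Acc 6: bank1 row2 -> MISS (open row2); precharges=4
Acc 7: bank0 row3 -> MISS (open row3); precharges=4
Acc 8: bank2 row4 -> MISS (open row4); precharges=5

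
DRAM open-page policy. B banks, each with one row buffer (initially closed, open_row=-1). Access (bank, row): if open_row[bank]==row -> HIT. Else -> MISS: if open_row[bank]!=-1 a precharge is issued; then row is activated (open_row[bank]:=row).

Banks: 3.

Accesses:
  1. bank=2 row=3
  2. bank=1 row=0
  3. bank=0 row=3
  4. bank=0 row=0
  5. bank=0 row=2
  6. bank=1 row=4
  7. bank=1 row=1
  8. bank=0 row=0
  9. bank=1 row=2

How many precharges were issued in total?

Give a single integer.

Acc 1: bank2 row3 -> MISS (open row3); precharges=0
Acc 2: bank1 row0 -> MISS (open row0); precharges=0
Acc 3: bank0 row3 -> MISS (open row3); precharges=0
Acc 4: bank0 row0 -> MISS (open row0); precharges=1
Acc 5: bank0 row2 -> MISS (open row2); precharges=2
Acc 6: bank1 row4 -> MISS (open row4); precharges=3
Acc 7: bank1 row1 -> MISS (open row1); precharges=4
Acc 8: bank0 row0 -> MISS (open row0); precharges=5
Acc 9: bank1 row2 -> MISS (open row2); precharges=6

Answer: 6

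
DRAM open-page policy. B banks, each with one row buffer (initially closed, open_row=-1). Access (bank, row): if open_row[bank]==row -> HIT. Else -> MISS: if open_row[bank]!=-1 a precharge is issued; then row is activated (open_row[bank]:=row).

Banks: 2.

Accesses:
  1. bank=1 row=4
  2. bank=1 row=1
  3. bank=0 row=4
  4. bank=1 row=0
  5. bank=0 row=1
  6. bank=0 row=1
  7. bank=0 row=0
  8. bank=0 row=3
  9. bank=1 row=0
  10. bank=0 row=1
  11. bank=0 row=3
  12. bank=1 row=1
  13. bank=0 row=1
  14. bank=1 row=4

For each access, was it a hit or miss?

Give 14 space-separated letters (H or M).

Answer: M M M M M H M M H M M M M M

Derivation:
Acc 1: bank1 row4 -> MISS (open row4); precharges=0
Acc 2: bank1 row1 -> MISS (open row1); precharges=1
Acc 3: bank0 row4 -> MISS (open row4); precharges=1
Acc 4: bank1 row0 -> MISS (open row0); precharges=2
Acc 5: bank0 row1 -> MISS (open row1); precharges=3
Acc 6: bank0 row1 -> HIT
Acc 7: bank0 row0 -> MISS (open row0); precharges=4
Acc 8: bank0 row3 -> MISS (open row3); precharges=5
Acc 9: bank1 row0 -> HIT
Acc 10: bank0 row1 -> MISS (open row1); precharges=6
Acc 11: bank0 row3 -> MISS (open row3); precharges=7
Acc 12: bank1 row1 -> MISS (open row1); precharges=8
Acc 13: bank0 row1 -> MISS (open row1); precharges=9
Acc 14: bank1 row4 -> MISS (open row4); precharges=10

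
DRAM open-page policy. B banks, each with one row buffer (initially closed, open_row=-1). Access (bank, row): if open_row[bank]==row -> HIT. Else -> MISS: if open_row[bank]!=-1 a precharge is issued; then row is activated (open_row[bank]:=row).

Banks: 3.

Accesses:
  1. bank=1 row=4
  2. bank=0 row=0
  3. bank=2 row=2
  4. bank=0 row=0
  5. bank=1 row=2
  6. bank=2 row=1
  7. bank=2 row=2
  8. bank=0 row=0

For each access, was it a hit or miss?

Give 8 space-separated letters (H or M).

Acc 1: bank1 row4 -> MISS (open row4); precharges=0
Acc 2: bank0 row0 -> MISS (open row0); precharges=0
Acc 3: bank2 row2 -> MISS (open row2); precharges=0
Acc 4: bank0 row0 -> HIT
Acc 5: bank1 row2 -> MISS (open row2); precharges=1
Acc 6: bank2 row1 -> MISS (open row1); precharges=2
Acc 7: bank2 row2 -> MISS (open row2); precharges=3
Acc 8: bank0 row0 -> HIT

Answer: M M M H M M M H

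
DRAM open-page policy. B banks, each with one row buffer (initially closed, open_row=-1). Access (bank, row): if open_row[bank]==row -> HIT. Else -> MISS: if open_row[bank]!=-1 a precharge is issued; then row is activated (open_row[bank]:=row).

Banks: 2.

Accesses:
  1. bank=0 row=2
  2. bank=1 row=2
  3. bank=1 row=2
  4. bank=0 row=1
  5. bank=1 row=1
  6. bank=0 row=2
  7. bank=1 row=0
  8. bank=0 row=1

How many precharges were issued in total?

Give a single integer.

Acc 1: bank0 row2 -> MISS (open row2); precharges=0
Acc 2: bank1 row2 -> MISS (open row2); precharges=0
Acc 3: bank1 row2 -> HIT
Acc 4: bank0 row1 -> MISS (open row1); precharges=1
Acc 5: bank1 row1 -> MISS (open row1); precharges=2
Acc 6: bank0 row2 -> MISS (open row2); precharges=3
Acc 7: bank1 row0 -> MISS (open row0); precharges=4
Acc 8: bank0 row1 -> MISS (open row1); precharges=5

Answer: 5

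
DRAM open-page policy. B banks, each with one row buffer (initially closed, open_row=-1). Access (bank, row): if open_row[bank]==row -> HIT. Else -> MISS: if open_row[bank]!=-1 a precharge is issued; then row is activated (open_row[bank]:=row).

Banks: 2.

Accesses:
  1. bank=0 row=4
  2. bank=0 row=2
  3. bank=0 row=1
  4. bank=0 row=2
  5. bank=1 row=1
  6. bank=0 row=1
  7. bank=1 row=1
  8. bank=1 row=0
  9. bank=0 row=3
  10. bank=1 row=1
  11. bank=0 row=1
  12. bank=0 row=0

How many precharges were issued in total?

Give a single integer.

Answer: 9

Derivation:
Acc 1: bank0 row4 -> MISS (open row4); precharges=0
Acc 2: bank0 row2 -> MISS (open row2); precharges=1
Acc 3: bank0 row1 -> MISS (open row1); precharges=2
Acc 4: bank0 row2 -> MISS (open row2); precharges=3
Acc 5: bank1 row1 -> MISS (open row1); precharges=3
Acc 6: bank0 row1 -> MISS (open row1); precharges=4
Acc 7: bank1 row1 -> HIT
Acc 8: bank1 row0 -> MISS (open row0); precharges=5
Acc 9: bank0 row3 -> MISS (open row3); precharges=6
Acc 10: bank1 row1 -> MISS (open row1); precharges=7
Acc 11: bank0 row1 -> MISS (open row1); precharges=8
Acc 12: bank0 row0 -> MISS (open row0); precharges=9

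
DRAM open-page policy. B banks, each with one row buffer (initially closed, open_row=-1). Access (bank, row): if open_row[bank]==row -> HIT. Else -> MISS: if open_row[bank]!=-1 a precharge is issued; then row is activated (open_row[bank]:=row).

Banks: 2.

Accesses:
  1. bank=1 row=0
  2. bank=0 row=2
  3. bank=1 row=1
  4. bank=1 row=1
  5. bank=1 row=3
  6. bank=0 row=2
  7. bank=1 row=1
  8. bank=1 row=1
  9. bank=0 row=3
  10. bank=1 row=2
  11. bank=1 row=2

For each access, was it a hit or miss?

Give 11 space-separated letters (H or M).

Acc 1: bank1 row0 -> MISS (open row0); precharges=0
Acc 2: bank0 row2 -> MISS (open row2); precharges=0
Acc 3: bank1 row1 -> MISS (open row1); precharges=1
Acc 4: bank1 row1 -> HIT
Acc 5: bank1 row3 -> MISS (open row3); precharges=2
Acc 6: bank0 row2 -> HIT
Acc 7: bank1 row1 -> MISS (open row1); precharges=3
Acc 8: bank1 row1 -> HIT
Acc 9: bank0 row3 -> MISS (open row3); precharges=4
Acc 10: bank1 row2 -> MISS (open row2); precharges=5
Acc 11: bank1 row2 -> HIT

Answer: M M M H M H M H M M H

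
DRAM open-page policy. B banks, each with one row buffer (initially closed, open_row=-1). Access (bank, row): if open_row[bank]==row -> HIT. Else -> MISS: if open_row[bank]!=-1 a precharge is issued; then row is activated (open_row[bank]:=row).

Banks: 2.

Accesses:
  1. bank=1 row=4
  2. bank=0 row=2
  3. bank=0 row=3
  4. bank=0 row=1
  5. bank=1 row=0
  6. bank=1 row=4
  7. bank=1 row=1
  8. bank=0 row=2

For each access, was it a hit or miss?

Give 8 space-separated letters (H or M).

Answer: M M M M M M M M

Derivation:
Acc 1: bank1 row4 -> MISS (open row4); precharges=0
Acc 2: bank0 row2 -> MISS (open row2); precharges=0
Acc 3: bank0 row3 -> MISS (open row3); precharges=1
Acc 4: bank0 row1 -> MISS (open row1); precharges=2
Acc 5: bank1 row0 -> MISS (open row0); precharges=3
Acc 6: bank1 row4 -> MISS (open row4); precharges=4
Acc 7: bank1 row1 -> MISS (open row1); precharges=5
Acc 8: bank0 row2 -> MISS (open row2); precharges=6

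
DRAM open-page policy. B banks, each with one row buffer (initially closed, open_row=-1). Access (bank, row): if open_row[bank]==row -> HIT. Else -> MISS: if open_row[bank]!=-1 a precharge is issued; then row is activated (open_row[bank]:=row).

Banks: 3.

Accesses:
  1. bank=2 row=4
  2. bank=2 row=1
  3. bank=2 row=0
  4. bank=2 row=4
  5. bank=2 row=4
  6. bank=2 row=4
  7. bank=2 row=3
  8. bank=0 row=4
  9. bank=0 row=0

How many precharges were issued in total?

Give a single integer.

Answer: 5

Derivation:
Acc 1: bank2 row4 -> MISS (open row4); precharges=0
Acc 2: bank2 row1 -> MISS (open row1); precharges=1
Acc 3: bank2 row0 -> MISS (open row0); precharges=2
Acc 4: bank2 row4 -> MISS (open row4); precharges=3
Acc 5: bank2 row4 -> HIT
Acc 6: bank2 row4 -> HIT
Acc 7: bank2 row3 -> MISS (open row3); precharges=4
Acc 8: bank0 row4 -> MISS (open row4); precharges=4
Acc 9: bank0 row0 -> MISS (open row0); precharges=5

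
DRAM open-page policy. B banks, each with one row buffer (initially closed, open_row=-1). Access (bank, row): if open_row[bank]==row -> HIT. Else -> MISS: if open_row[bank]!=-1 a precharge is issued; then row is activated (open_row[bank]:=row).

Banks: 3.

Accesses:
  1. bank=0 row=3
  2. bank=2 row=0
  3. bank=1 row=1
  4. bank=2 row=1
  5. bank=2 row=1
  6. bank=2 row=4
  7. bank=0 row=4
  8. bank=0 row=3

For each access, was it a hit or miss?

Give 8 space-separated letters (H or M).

Acc 1: bank0 row3 -> MISS (open row3); precharges=0
Acc 2: bank2 row0 -> MISS (open row0); precharges=0
Acc 3: bank1 row1 -> MISS (open row1); precharges=0
Acc 4: bank2 row1 -> MISS (open row1); precharges=1
Acc 5: bank2 row1 -> HIT
Acc 6: bank2 row4 -> MISS (open row4); precharges=2
Acc 7: bank0 row4 -> MISS (open row4); precharges=3
Acc 8: bank0 row3 -> MISS (open row3); precharges=4

Answer: M M M M H M M M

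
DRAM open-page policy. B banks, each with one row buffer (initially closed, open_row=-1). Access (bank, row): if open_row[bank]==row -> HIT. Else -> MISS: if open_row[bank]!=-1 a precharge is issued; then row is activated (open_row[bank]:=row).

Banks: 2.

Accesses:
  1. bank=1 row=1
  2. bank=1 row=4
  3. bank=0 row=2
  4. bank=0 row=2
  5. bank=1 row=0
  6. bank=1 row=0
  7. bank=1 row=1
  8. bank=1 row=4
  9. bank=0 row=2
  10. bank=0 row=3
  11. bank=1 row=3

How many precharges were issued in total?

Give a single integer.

Answer: 6

Derivation:
Acc 1: bank1 row1 -> MISS (open row1); precharges=0
Acc 2: bank1 row4 -> MISS (open row4); precharges=1
Acc 3: bank0 row2 -> MISS (open row2); precharges=1
Acc 4: bank0 row2 -> HIT
Acc 5: bank1 row0 -> MISS (open row0); precharges=2
Acc 6: bank1 row0 -> HIT
Acc 7: bank1 row1 -> MISS (open row1); precharges=3
Acc 8: bank1 row4 -> MISS (open row4); precharges=4
Acc 9: bank0 row2 -> HIT
Acc 10: bank0 row3 -> MISS (open row3); precharges=5
Acc 11: bank1 row3 -> MISS (open row3); precharges=6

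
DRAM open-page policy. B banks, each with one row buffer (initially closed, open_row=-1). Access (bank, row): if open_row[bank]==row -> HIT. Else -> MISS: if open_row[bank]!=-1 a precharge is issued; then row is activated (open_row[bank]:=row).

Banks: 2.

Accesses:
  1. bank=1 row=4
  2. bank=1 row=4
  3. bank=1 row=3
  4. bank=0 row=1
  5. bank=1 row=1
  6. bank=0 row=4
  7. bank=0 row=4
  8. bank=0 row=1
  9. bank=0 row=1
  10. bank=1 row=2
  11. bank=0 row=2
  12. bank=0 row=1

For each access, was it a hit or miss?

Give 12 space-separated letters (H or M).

Acc 1: bank1 row4 -> MISS (open row4); precharges=0
Acc 2: bank1 row4 -> HIT
Acc 3: bank1 row3 -> MISS (open row3); precharges=1
Acc 4: bank0 row1 -> MISS (open row1); precharges=1
Acc 5: bank1 row1 -> MISS (open row1); precharges=2
Acc 6: bank0 row4 -> MISS (open row4); precharges=3
Acc 7: bank0 row4 -> HIT
Acc 8: bank0 row1 -> MISS (open row1); precharges=4
Acc 9: bank0 row1 -> HIT
Acc 10: bank1 row2 -> MISS (open row2); precharges=5
Acc 11: bank0 row2 -> MISS (open row2); precharges=6
Acc 12: bank0 row1 -> MISS (open row1); precharges=7

Answer: M H M M M M H M H M M M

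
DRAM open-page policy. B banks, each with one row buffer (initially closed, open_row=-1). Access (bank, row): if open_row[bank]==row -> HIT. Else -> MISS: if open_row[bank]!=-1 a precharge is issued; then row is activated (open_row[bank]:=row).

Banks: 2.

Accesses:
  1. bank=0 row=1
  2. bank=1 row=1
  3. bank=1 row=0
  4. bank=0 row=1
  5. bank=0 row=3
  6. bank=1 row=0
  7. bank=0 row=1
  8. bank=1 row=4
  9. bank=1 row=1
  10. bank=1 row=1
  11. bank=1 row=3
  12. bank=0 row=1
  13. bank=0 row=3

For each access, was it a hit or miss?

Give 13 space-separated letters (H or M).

Acc 1: bank0 row1 -> MISS (open row1); precharges=0
Acc 2: bank1 row1 -> MISS (open row1); precharges=0
Acc 3: bank1 row0 -> MISS (open row0); precharges=1
Acc 4: bank0 row1 -> HIT
Acc 5: bank0 row3 -> MISS (open row3); precharges=2
Acc 6: bank1 row0 -> HIT
Acc 7: bank0 row1 -> MISS (open row1); precharges=3
Acc 8: bank1 row4 -> MISS (open row4); precharges=4
Acc 9: bank1 row1 -> MISS (open row1); precharges=5
Acc 10: bank1 row1 -> HIT
Acc 11: bank1 row3 -> MISS (open row3); precharges=6
Acc 12: bank0 row1 -> HIT
Acc 13: bank0 row3 -> MISS (open row3); precharges=7

Answer: M M M H M H M M M H M H M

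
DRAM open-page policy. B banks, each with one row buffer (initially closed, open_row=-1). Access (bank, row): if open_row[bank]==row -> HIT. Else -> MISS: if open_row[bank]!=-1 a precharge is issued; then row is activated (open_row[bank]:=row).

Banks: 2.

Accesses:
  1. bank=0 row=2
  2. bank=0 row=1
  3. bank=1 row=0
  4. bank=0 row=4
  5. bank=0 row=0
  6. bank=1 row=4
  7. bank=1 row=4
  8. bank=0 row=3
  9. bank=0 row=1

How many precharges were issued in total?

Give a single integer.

Answer: 6

Derivation:
Acc 1: bank0 row2 -> MISS (open row2); precharges=0
Acc 2: bank0 row1 -> MISS (open row1); precharges=1
Acc 3: bank1 row0 -> MISS (open row0); precharges=1
Acc 4: bank0 row4 -> MISS (open row4); precharges=2
Acc 5: bank0 row0 -> MISS (open row0); precharges=3
Acc 6: bank1 row4 -> MISS (open row4); precharges=4
Acc 7: bank1 row4 -> HIT
Acc 8: bank0 row3 -> MISS (open row3); precharges=5
Acc 9: bank0 row1 -> MISS (open row1); precharges=6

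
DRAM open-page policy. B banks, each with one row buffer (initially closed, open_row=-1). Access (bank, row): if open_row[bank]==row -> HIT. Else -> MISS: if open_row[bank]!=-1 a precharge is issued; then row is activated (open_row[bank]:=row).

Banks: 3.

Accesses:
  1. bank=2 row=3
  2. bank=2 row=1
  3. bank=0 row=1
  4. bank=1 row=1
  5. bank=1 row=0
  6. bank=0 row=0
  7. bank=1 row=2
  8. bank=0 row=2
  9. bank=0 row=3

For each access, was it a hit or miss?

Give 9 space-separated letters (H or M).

Acc 1: bank2 row3 -> MISS (open row3); precharges=0
Acc 2: bank2 row1 -> MISS (open row1); precharges=1
Acc 3: bank0 row1 -> MISS (open row1); precharges=1
Acc 4: bank1 row1 -> MISS (open row1); precharges=1
Acc 5: bank1 row0 -> MISS (open row0); precharges=2
Acc 6: bank0 row0 -> MISS (open row0); precharges=3
Acc 7: bank1 row2 -> MISS (open row2); precharges=4
Acc 8: bank0 row2 -> MISS (open row2); precharges=5
Acc 9: bank0 row3 -> MISS (open row3); precharges=6

Answer: M M M M M M M M M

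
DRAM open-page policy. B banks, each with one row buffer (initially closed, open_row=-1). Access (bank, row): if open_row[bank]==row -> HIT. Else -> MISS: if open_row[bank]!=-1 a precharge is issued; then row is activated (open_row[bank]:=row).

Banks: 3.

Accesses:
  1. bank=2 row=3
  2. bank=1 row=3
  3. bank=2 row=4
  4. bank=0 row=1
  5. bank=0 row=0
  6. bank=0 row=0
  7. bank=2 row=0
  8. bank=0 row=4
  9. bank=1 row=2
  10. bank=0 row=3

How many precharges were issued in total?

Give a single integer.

Acc 1: bank2 row3 -> MISS (open row3); precharges=0
Acc 2: bank1 row3 -> MISS (open row3); precharges=0
Acc 3: bank2 row4 -> MISS (open row4); precharges=1
Acc 4: bank0 row1 -> MISS (open row1); precharges=1
Acc 5: bank0 row0 -> MISS (open row0); precharges=2
Acc 6: bank0 row0 -> HIT
Acc 7: bank2 row0 -> MISS (open row0); precharges=3
Acc 8: bank0 row4 -> MISS (open row4); precharges=4
Acc 9: bank1 row2 -> MISS (open row2); precharges=5
Acc 10: bank0 row3 -> MISS (open row3); precharges=6

Answer: 6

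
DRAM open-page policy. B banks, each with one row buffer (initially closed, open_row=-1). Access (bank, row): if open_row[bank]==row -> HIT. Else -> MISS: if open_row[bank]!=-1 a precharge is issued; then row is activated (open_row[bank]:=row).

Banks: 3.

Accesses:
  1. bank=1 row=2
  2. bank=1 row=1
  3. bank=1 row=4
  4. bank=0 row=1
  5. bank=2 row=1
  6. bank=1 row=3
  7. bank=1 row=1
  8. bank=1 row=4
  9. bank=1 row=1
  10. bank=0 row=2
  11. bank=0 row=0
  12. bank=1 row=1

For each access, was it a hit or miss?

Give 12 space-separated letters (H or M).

Acc 1: bank1 row2 -> MISS (open row2); precharges=0
Acc 2: bank1 row1 -> MISS (open row1); precharges=1
Acc 3: bank1 row4 -> MISS (open row4); precharges=2
Acc 4: bank0 row1 -> MISS (open row1); precharges=2
Acc 5: bank2 row1 -> MISS (open row1); precharges=2
Acc 6: bank1 row3 -> MISS (open row3); precharges=3
Acc 7: bank1 row1 -> MISS (open row1); precharges=4
Acc 8: bank1 row4 -> MISS (open row4); precharges=5
Acc 9: bank1 row1 -> MISS (open row1); precharges=6
Acc 10: bank0 row2 -> MISS (open row2); precharges=7
Acc 11: bank0 row0 -> MISS (open row0); precharges=8
Acc 12: bank1 row1 -> HIT

Answer: M M M M M M M M M M M H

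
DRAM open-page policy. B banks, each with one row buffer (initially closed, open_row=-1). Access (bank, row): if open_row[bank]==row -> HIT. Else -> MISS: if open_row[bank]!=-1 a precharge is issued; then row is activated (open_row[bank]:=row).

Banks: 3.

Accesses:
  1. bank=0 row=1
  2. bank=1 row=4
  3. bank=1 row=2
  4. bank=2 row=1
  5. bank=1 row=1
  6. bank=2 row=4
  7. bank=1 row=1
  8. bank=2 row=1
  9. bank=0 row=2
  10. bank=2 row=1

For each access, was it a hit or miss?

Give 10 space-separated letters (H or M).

Answer: M M M M M M H M M H

Derivation:
Acc 1: bank0 row1 -> MISS (open row1); precharges=0
Acc 2: bank1 row4 -> MISS (open row4); precharges=0
Acc 3: bank1 row2 -> MISS (open row2); precharges=1
Acc 4: bank2 row1 -> MISS (open row1); precharges=1
Acc 5: bank1 row1 -> MISS (open row1); precharges=2
Acc 6: bank2 row4 -> MISS (open row4); precharges=3
Acc 7: bank1 row1 -> HIT
Acc 8: bank2 row1 -> MISS (open row1); precharges=4
Acc 9: bank0 row2 -> MISS (open row2); precharges=5
Acc 10: bank2 row1 -> HIT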